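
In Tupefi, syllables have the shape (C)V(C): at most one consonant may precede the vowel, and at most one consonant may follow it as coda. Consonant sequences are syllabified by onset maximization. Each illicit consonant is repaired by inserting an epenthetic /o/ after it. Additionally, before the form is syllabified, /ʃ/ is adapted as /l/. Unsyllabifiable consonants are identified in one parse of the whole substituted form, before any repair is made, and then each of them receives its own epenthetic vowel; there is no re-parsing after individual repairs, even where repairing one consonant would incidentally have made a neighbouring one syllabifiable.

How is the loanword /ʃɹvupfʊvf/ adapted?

Substitution: /ʃ/ → /l/, giving /lɹvupfʊvf/.
The consonants /l/, /ɹ/, /f/ cannot be parsed into a legal (C)V(C) syllable (at most one coda consonant is licensed; onsets are limited to one consonant).
Each unlicensed consonant becomes the onset of a new syllable: /l/ → /lo/, /ɹ/ → /ɹo/, /f/ → /fo/.

loɹovupfʊvfo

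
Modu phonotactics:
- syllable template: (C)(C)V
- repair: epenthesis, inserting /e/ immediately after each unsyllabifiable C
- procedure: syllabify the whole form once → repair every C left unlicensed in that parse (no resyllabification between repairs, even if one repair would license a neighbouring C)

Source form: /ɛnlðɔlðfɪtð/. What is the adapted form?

Under (C)(C)V, the unsyllabifiable consonants are /n/, /l/, /t/, /ð/ (no codas are permitted; onsets may contain at most 2 consonants).
Inserting the epenthetic vowel yields /n/ → /ne/, /l/ → /le/, /t/ → /te/, /ð/ → /ðe/.

ɛnelðɔleðfɪteðe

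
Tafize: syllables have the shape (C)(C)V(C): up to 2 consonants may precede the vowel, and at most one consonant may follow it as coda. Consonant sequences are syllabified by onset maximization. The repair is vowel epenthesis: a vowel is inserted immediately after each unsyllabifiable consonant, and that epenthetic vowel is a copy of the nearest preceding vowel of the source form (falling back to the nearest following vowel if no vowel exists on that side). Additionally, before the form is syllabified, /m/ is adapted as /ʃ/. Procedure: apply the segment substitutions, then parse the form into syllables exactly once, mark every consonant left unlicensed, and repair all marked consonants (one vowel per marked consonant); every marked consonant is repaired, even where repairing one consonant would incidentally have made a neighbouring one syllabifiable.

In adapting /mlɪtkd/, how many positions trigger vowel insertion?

2

After substitution the input is /ʃlɪtkd/.
The unsyllabifiable consonants are /k/, /d/; each receives one epenthetic vowel.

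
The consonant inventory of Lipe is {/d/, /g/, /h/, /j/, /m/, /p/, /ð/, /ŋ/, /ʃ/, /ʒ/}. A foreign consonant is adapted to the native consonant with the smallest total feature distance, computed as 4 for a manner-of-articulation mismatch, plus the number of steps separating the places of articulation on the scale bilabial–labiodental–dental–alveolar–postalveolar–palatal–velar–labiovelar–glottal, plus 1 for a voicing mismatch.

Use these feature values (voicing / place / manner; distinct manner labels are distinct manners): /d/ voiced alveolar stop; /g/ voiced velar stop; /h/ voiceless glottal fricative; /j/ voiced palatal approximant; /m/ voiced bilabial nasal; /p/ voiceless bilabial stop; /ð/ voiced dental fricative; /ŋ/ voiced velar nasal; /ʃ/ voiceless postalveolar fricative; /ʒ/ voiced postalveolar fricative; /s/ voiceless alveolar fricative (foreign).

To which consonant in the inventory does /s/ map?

/ʃ/ is closest: same manner (fricative), place distance 1 (alveolar→postalveolar), same voicing; total 1. Next closest is /ð/ at distance 2.

ʃ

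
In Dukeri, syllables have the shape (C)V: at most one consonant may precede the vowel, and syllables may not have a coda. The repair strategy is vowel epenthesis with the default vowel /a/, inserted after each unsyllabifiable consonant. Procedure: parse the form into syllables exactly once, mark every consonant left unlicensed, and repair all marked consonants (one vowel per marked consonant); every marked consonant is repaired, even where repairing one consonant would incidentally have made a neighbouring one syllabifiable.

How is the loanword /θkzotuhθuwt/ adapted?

Under (C)V, the unsyllabifiable consonants are /θ/, /k/, /h/, /w/, /t/ (no codas are permitted; onsets are limited to one consonant).
Epenthesis after each stranded consonant: /θ/ → /θa/, /k/ → /ka/, /h/ → /ha/, /w/ → /wa/, /t/ → /ta/.

θakazotuhaθuwata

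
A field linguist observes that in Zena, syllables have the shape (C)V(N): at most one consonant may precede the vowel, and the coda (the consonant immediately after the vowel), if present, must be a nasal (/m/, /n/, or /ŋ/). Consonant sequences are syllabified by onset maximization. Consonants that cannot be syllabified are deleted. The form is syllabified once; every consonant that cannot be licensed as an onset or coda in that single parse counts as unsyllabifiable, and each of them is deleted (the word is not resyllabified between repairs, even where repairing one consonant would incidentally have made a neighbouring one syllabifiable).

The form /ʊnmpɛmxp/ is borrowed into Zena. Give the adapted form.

Syllabifying with onset maximization leaves /m/, /x/, /p/ stranded (only a nasal (/m/, /n/, or /ŋ/) is licensed in coda position; onsets are limited to one consonant).
Deleting the stranded consonants removes /m/, /x/, /p/.

ʊnpɛm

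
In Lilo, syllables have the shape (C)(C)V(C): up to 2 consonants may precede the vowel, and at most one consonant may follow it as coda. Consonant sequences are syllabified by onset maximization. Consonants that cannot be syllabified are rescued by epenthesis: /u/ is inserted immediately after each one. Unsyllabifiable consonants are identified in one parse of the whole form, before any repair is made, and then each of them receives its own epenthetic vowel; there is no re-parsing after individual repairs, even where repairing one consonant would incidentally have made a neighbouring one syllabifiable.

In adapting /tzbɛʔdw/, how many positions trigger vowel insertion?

The unsyllabifiable consonants are /t/, /d/, /w/; each receives one epenthetic vowel.

3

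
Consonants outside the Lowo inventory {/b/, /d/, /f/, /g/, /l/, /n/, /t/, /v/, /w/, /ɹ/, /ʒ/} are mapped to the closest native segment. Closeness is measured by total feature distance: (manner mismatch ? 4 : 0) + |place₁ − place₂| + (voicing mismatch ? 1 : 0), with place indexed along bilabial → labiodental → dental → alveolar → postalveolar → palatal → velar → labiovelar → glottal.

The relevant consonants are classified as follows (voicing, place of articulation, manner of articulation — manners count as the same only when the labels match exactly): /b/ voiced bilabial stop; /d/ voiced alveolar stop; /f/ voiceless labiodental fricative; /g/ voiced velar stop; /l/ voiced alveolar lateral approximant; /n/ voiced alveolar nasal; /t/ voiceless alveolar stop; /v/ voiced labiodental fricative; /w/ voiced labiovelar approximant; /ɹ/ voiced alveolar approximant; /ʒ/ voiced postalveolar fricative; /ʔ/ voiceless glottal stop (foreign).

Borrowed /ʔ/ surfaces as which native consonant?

g

/g/ is closest: same manner (stop), place distance 2 (glottal→velar), voicing differs (+1); total 3. Next closest is /t/ at distance 5.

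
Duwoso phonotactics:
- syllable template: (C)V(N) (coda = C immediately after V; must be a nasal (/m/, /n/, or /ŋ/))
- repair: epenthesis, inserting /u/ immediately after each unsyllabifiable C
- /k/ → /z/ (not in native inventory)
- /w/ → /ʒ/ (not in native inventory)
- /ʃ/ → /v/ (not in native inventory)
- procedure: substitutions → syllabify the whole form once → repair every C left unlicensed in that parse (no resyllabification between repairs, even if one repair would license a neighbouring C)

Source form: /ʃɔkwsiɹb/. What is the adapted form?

Substitution: /ʃ/ → /v/, /k/ → /z/, /w/ → /ʒ/, giving /vɔzʒsiɹb/.
Under (C)V(N), the unsyllabifiable consonants are /z/, /ʒ/, /ɹ/, /b/ (only a nasal (/m/, /n/, or /ŋ/) is licensed in coda position; onsets are limited to one consonant).
Inserting the epenthetic vowel yields /z/ → /zu/, /ʒ/ → /ʒu/, /ɹ/ → /ɹu/, /b/ → /bu/.

vɔzuʒusiɹubu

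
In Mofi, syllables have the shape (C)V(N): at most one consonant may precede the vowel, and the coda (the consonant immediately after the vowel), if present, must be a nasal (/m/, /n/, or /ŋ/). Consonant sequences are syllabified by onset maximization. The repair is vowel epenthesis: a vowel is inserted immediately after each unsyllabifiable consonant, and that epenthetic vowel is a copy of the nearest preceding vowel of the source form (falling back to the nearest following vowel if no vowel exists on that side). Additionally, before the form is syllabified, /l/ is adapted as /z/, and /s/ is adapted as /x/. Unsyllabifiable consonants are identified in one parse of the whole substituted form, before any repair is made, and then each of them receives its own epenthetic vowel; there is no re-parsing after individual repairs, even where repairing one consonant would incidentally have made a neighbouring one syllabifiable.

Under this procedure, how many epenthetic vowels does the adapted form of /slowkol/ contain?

3

After substitution the input is /xzowkoz/.
The unsyllabifiable consonants are /x/, /w/, /z/; each receives one epenthetic vowel.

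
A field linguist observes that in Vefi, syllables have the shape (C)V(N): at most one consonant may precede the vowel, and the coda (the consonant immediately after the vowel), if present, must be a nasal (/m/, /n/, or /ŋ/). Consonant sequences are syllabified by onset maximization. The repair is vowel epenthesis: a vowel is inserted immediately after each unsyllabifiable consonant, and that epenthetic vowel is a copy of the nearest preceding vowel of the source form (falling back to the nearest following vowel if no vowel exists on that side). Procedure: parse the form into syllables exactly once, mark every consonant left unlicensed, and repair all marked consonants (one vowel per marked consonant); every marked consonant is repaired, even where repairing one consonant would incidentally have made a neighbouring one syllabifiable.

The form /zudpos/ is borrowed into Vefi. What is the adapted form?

zuduposo

Syllabifying with onset maximization leaves /d/, /s/ stranded (only a nasal (/m/, /n/, or /ŋ/) is licensed in coda position; onsets are limited to one consonant).
Epenthesis after each stranded consonant: /d/ → /du/, /s/ → /so/.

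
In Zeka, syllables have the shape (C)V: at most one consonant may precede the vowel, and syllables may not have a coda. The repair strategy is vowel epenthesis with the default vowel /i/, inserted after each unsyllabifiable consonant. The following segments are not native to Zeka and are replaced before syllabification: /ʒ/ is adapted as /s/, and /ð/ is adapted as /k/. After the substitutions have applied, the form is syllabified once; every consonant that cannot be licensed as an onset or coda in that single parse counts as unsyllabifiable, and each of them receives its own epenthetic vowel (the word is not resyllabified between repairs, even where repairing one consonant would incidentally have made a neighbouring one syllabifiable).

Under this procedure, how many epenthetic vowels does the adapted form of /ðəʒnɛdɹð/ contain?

After substitution the input is /kəsnɛdɹk/.
The unsyllabifiable consonants are /s/, /d/, /ɹ/, /k/; each receives one epenthetic vowel.

4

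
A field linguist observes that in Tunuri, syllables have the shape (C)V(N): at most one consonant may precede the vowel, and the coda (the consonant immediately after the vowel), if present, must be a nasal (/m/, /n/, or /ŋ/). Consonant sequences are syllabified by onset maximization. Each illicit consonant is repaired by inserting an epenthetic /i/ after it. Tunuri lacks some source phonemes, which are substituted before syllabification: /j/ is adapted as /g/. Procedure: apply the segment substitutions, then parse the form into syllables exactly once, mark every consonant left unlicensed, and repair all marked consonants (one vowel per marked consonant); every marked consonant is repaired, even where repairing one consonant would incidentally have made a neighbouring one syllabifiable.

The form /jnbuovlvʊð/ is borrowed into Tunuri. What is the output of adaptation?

ginibuovilivʊði

Substitution: /j/ → /g/, giving /gnbuovlvʊð/.
Syllabifying with onset maximization leaves /g/, /n/, /v/, /l/, /ð/ stranded (only a nasal (/m/, /n/, or /ŋ/) is licensed in coda position; onsets are limited to one consonant).
Epenthesis after each stranded consonant: /g/ → /gi/, /n/ → /ni/, /v/ → /vi/, /l/ → /li/, /ð/ → /ði/.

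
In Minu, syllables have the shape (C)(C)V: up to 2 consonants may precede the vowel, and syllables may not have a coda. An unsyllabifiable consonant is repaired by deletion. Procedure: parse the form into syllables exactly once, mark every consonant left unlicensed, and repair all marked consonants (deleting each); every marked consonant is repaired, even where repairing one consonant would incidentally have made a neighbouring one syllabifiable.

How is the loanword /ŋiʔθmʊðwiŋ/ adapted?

ŋiθmʊðwi

The consonants /ʔ/, /ŋ/ cannot be parsed into a legal (C)(C)V syllable (no codas are permitted; onsets may contain at most 2 consonants).
Deletion applies to /ʔ/, /ŋ/.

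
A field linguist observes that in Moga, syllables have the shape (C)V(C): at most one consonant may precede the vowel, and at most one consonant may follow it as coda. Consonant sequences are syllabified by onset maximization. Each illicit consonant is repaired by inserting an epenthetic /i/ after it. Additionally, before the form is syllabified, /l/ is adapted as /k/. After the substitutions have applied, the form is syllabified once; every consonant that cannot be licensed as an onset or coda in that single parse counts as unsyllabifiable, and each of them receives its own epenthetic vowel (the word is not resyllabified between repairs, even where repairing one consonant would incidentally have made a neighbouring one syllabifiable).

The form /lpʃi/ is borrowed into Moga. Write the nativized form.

Substitution: /l/ → /k/, giving /kpʃi/.
The consonants /k/, /p/ cannot be parsed into a legal (C)V(C) syllable (at most one coda consonant is licensed; onsets are limited to one consonant).
Inserting the epenthetic vowel yields /k/ → /ki/, /p/ → /pi/.

kipiʃi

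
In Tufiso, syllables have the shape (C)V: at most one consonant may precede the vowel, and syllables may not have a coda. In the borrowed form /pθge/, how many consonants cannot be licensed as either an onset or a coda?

2

Under (C)V, the unsyllabifiable consonants are /p/, /θ/ (no codas are permitted; onsets are limited to one consonant).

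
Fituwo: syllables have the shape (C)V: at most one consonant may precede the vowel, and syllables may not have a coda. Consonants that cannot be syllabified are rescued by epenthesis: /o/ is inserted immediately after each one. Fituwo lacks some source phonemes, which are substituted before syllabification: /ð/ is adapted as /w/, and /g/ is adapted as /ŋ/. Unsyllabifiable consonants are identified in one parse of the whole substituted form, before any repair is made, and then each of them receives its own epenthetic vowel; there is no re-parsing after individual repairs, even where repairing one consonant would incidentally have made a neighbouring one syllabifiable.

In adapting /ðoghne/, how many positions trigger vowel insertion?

After substitution the input is /woŋhne/.
The unsyllabifiable consonants are /ŋ/, /h/; each receives one epenthetic vowel.

2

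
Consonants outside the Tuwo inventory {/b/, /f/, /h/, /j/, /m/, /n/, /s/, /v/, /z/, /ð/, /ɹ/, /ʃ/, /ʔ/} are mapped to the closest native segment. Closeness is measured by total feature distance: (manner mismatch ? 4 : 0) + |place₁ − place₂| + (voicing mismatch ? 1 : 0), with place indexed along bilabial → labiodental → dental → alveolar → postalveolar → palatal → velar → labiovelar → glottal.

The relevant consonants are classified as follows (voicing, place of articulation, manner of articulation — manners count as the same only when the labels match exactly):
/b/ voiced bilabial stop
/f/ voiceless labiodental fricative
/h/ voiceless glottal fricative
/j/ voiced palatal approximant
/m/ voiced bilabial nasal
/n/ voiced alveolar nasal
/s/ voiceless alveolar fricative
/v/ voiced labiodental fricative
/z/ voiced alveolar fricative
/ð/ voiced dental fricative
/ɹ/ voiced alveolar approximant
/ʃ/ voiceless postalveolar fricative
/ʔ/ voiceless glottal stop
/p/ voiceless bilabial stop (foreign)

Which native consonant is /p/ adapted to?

b

/b/ is closest: same manner (stop), place distance 0 (bilabial→bilabial), voicing differs (+1); total 1. Next closest is /f/ at distance 5.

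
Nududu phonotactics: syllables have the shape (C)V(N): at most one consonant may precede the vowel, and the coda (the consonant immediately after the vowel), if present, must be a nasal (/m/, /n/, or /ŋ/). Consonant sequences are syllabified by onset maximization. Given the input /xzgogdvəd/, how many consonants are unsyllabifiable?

The consonants /x/, /z/, /g/, /d/, /d/ cannot be parsed into a legal (C)V(N) syllable (only a nasal (/m/, /n/, or /ŋ/) is licensed in coda position; onsets are limited to one consonant).

5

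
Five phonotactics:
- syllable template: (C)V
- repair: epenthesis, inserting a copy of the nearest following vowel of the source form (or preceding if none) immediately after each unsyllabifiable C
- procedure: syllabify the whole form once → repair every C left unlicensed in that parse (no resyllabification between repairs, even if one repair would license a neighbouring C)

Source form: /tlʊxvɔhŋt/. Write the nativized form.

tʊlʊxɔvɔhɔŋɔtɔ

The consonants /t/, /x/, /h/, /ŋ/, /t/ cannot be parsed into a legal (C)V syllable (no codas are permitted; onsets are limited to one consonant).
Each unlicensed consonant becomes the onset of a new syllable: /t/ → /tʊ/, /x/ → /xɔ/, /h/ → /hɔ/, /ŋ/ → /ŋɔ/, /t/ → /tɔ/.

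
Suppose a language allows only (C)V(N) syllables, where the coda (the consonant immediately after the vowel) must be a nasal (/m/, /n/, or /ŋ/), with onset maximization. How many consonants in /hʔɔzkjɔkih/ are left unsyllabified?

4

Under (C)V(N), the unsyllabifiable consonants are /h/, /z/, /k/, /h/ (only a nasal (/m/, /n/, or /ŋ/) is licensed in coda position; onsets are limited to one consonant).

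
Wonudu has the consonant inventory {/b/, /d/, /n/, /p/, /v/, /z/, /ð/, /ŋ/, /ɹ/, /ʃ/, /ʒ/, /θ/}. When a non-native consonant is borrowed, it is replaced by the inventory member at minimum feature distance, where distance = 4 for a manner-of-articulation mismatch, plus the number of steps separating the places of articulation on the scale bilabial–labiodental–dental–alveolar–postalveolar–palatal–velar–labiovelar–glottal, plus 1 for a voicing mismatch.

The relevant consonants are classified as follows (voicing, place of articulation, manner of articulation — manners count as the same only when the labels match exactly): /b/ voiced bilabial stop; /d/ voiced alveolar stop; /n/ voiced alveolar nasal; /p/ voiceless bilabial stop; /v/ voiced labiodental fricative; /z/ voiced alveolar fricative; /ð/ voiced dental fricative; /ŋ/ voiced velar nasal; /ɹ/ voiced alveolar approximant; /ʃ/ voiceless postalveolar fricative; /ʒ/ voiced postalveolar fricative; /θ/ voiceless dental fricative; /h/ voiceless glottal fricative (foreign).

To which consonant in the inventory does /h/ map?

/ʃ/ is closest: same manner (fricative), place distance 4 (glottal→postalveolar), same voicing; total 4. Next closest is /ʒ/ at distance 5.

ʃ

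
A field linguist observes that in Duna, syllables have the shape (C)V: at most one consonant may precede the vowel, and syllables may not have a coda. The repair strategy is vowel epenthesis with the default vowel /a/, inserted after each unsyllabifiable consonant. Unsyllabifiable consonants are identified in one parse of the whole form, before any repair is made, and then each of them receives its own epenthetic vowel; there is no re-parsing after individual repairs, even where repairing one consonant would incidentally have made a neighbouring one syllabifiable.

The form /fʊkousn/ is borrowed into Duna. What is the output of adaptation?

fʊkousana

The consonants /s/, /n/ cannot be parsed into a legal (C)V syllable (no codas are permitted; onsets are limited to one consonant).
Inserting the epenthetic vowel yields /s/ → /sa/, /n/ → /na/.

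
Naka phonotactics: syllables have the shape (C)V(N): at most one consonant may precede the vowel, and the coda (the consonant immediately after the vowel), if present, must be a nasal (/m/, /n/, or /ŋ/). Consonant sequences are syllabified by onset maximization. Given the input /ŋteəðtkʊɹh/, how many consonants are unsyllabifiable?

Under (C)V(N), the unsyllabifiable consonants are /ŋ/, /ð/, /t/, /ɹ/, /h/ (only a nasal (/m/, /n/, or /ŋ/) is licensed in coda position; onsets are limited to one consonant).

5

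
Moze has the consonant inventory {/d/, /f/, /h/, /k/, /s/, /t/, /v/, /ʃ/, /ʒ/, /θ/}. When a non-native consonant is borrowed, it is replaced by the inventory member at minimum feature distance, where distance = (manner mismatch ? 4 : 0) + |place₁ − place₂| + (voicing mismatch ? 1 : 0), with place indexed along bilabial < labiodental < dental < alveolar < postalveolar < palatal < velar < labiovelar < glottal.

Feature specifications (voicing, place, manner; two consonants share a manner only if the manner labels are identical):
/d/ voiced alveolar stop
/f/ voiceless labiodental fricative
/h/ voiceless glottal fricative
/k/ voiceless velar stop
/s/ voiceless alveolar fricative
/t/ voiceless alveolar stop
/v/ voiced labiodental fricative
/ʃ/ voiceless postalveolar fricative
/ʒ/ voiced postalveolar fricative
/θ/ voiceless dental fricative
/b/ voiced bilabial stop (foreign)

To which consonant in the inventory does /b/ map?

/d/ is closest: same manner (stop), place distance 3 (bilabial→alveolar), same voicing; total 3. Next closest is /t/ at distance 4.

d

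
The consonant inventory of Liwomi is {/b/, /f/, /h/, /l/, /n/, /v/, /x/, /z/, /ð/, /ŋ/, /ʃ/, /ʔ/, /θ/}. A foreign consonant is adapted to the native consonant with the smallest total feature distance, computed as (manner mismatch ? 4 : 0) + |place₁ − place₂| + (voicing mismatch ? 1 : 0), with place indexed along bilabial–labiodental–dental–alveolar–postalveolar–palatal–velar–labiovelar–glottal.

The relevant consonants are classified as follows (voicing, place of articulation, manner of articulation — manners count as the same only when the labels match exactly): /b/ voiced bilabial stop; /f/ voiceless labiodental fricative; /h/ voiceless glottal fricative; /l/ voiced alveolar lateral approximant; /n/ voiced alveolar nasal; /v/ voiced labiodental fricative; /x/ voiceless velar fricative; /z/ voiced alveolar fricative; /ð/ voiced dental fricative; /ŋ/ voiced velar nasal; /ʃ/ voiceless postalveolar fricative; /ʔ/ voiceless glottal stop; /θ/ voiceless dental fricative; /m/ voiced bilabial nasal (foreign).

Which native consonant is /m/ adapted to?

/n/ is closest: same manner (nasal), place distance 3 (bilabial→alveolar), same voicing; total 3. Next closest is /b/ at distance 4.

n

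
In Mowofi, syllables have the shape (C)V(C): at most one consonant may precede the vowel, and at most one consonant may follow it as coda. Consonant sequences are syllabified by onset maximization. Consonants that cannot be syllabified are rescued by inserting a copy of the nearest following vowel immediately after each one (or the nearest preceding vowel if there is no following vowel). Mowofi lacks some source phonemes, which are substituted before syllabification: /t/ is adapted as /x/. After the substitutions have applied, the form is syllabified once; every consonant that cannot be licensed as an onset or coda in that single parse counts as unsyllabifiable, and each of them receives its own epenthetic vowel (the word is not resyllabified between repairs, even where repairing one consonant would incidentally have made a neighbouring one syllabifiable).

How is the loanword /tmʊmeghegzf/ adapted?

xʊmʊmeghegzefe

Substitution: /t/ → /x/, giving /xmʊmeghegzf/.
The consonants /x/, /z/, /f/ cannot be parsed into a legal (C)V(C) syllable (at most one coda consonant is licensed; onsets are limited to one consonant).
Each unlicensed consonant becomes the onset of a new syllable: /x/ → /xʊ/, /z/ → /ze/, /f/ → /fe/.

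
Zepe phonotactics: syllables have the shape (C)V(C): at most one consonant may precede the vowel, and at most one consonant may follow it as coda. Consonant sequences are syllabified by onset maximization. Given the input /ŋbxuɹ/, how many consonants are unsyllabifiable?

2

The consonants /ŋ/, /b/ cannot be parsed into a legal (C)V(C) syllable (at most one coda consonant is licensed; onsets are limited to one consonant).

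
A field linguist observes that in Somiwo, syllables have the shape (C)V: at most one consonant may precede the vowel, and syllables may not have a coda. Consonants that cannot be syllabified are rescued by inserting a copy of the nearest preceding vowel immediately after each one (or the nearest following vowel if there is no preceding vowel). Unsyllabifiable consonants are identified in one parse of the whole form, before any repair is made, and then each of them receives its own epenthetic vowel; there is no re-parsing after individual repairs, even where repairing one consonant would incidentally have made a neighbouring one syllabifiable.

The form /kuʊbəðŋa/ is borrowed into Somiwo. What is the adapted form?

kuʊbəðəŋa

Under (C)V, the unsyllabifiable consonants are /ð/ (no codas are permitted; onsets are limited to one consonant).
Epenthesis after each stranded consonant: /ð/ → /ðə/.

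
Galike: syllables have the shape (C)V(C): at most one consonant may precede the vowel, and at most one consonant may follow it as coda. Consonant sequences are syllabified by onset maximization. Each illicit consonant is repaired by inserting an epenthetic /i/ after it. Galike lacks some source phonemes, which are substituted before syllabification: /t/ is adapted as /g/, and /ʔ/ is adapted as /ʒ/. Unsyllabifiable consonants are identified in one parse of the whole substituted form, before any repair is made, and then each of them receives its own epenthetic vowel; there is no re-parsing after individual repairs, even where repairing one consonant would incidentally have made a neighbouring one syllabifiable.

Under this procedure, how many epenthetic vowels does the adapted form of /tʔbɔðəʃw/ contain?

3

After substitution the input is /gʒbɔðəʃw/.
The unsyllabifiable consonants are /g/, /ʒ/, /w/; each receives one epenthetic vowel.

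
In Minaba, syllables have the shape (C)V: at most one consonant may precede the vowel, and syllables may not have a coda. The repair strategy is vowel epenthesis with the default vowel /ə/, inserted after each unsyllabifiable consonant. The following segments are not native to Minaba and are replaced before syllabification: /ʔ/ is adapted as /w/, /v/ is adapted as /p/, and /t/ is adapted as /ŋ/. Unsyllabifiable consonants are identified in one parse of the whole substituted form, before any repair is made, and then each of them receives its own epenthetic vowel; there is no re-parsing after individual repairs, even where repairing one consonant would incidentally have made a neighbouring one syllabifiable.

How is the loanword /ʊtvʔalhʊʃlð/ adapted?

ʊŋəpəwaləhʊʃələðə

Substitution: /t/ → /ŋ/, /v/ → /p/, /ʔ/ → /w/, giving /ʊŋpwalhʊʃlð/.
Under (C)V, the unsyllabifiable consonants are /ŋ/, /p/, /l/, /ʃ/, /l/, /ð/ (no codas are permitted; onsets are limited to one consonant).
Inserting the epenthetic vowel yields /ŋ/ → /ŋə/, /p/ → /pə/, /l/ → /lə/, /ʃ/ → /ʃə/, /l/ → /lə/, /ð/ → /ðə/.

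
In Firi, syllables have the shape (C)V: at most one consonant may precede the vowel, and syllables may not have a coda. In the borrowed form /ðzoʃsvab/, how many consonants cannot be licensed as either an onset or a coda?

Syllabifying with onset maximization leaves /ð/, /ʃ/, /s/, /b/ stranded (no codas are permitted; onsets are limited to one consonant).

4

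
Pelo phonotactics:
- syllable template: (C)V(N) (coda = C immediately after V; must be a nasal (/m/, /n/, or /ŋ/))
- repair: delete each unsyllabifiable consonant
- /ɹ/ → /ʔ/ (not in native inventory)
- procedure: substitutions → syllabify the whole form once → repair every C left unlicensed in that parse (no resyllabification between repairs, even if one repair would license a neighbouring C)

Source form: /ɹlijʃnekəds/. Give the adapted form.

linekə

Substitution: /ɹ/ → /ʔ/, giving /ʔlijʃnekəds/.
Under (C)V(N), the unsyllabifiable consonants are /ʔ/, /j/, /ʃ/, /d/, /s/ (only a nasal (/m/, /n/, or /ŋ/) is licensed in coda position; onsets are limited to one consonant).
Deleting the stranded consonants removes /ʔ/, /j/, /ʃ/, /d/, /s/.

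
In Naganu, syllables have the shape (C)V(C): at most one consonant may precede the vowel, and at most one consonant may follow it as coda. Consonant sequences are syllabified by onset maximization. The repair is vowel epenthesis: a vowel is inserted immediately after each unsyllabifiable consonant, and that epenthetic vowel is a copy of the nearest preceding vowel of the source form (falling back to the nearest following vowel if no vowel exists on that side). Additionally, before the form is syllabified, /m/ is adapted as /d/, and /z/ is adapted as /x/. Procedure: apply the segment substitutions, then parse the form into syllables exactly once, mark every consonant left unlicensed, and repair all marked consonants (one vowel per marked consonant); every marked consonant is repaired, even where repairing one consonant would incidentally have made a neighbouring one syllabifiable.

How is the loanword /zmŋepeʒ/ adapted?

Substitution: /z/ → /x/, /m/ → /d/, giving /xdŋepeʒ/.
Syllabifying with onset maximization leaves /x/, /d/ stranded (at most one coda consonant is licensed; onsets are limited to one consonant).
Each unlicensed consonant becomes the onset of a new syllable: /x/ → /xe/, /d/ → /de/.

xedeŋepeʒ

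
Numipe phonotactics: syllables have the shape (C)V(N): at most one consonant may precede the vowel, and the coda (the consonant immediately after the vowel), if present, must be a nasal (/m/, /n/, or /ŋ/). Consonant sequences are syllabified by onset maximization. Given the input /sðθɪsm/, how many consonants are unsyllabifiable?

4

Syllabifying with onset maximization leaves /s/, /ð/, /s/, /m/ stranded (only a nasal (/m/, /n/, or /ŋ/) is licensed in coda position; onsets are limited to one consonant).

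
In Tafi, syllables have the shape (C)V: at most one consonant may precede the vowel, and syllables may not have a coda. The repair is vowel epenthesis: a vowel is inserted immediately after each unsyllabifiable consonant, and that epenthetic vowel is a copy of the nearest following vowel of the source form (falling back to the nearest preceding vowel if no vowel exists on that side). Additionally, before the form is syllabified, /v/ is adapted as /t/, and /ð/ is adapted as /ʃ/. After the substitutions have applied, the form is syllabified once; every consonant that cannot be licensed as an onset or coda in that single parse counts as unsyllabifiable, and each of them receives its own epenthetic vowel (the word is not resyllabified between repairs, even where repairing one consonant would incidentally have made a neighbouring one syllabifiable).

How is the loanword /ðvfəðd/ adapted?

ʃətəfəʃədə

Substitution: /ð/ → /ʃ/, /v/ → /t/, giving /ʃtfəʃd/.
Syllabifying with onset maximization leaves /ʃ/, /t/, /ʃ/, /d/ stranded (no codas are permitted; onsets are limited to one consonant).
Epenthesis after each stranded consonant: /ʃ/ → /ʃə/, /t/ → /tə/, /ʃ/ → /ʃə/, /d/ → /də/.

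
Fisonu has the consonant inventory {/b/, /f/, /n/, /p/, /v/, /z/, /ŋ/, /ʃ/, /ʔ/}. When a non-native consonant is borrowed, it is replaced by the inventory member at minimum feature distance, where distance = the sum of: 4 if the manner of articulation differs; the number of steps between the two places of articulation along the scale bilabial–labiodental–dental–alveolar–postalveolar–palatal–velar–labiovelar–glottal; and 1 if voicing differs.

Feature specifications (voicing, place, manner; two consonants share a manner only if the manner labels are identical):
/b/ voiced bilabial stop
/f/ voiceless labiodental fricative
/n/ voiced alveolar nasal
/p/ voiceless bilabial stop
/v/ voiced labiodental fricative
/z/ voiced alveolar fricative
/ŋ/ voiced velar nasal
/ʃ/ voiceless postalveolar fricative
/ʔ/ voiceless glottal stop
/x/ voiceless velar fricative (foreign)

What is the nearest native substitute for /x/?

ʃ

/ʃ/ is closest: same manner (fricative), place distance 2 (velar→postalveolar), same voicing; total 2. Next closest is /z/ at distance 4.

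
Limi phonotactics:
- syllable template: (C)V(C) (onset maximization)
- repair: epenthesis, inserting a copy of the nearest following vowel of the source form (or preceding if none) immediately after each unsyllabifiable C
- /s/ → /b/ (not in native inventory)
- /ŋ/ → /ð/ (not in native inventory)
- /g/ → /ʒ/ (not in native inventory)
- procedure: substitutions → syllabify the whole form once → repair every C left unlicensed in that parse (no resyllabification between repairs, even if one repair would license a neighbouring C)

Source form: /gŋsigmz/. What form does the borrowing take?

Substitution: /g/ → /ʒ/, /ŋ/ → /ð/, /s/ → /b/, giving /ʒðbiʒmz/.
The consonants /ʒ/, /ð/, /m/, /z/ cannot be parsed into a legal (C)V(C) syllable (at most one coda consonant is licensed; onsets are limited to one consonant).
Each unlicensed consonant becomes the onset of a new syllable: /ʒ/ → /ʒi/, /ð/ → /ði/, /m/ → /mi/, /z/ → /zi/.

ʒiðibiʒmizi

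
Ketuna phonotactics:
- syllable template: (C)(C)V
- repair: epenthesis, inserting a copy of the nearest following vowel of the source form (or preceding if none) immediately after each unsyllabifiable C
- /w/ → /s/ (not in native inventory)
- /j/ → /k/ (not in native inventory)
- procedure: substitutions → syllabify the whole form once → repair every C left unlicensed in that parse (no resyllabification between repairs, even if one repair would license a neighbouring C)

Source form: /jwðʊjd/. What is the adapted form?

kʊsðʊkʊdʊ

Substitution: /j/ → /k/, /w/ → /s/, giving /ksðʊkd/.
Under (C)(C)V, the unsyllabifiable consonants are /k/, /k/, /d/ (no codas are permitted; onsets may contain at most 2 consonants).
Epenthesis after each stranded consonant: /k/ → /kʊ/, /k/ → /kʊ/, /d/ → /dʊ/.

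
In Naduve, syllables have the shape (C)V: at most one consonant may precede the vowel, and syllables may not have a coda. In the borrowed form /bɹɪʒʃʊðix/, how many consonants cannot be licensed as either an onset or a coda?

The consonants /b/, /ʒ/, /x/ cannot be parsed into a legal (C)V syllable (no codas are permitted; onsets are limited to one consonant).

3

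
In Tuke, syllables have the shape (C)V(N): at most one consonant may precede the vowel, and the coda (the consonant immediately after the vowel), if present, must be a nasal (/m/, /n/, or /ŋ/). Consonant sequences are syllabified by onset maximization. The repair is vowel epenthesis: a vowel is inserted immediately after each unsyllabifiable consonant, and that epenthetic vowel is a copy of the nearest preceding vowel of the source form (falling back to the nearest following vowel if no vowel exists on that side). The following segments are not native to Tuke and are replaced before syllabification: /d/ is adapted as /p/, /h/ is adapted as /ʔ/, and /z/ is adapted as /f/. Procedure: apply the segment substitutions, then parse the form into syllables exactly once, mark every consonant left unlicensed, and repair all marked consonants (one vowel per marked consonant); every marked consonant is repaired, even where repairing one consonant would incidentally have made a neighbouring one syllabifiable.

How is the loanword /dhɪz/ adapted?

Substitution: /d/ → /p/, /h/ → /ʔ/, /z/ → /f/, giving /pʔɪf/.
Syllabifying with onset maximization leaves /p/, /f/ stranded (only a nasal (/m/, /n/, or /ŋ/) is licensed in coda position; onsets are limited to one consonant).
Epenthesis after each stranded consonant: /p/ → /pɪ/, /f/ → /fɪ/.

pɪʔɪfɪ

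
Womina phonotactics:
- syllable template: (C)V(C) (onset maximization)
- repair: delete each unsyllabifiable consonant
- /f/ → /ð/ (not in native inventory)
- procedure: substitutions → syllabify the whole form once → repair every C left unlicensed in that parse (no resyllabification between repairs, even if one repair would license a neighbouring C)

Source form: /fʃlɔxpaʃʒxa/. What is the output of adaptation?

Substitution: /f/ → /ð/, giving /ðʃlɔxpaʃʒxa/.
The consonants /ð/, /ʃ/, /ʒ/ cannot be parsed into a legal (C)V(C) syllable (at most one coda consonant is licensed; onsets are limited to one consonant).
Each unlicensed consonant is deleted: /ð/, /ʃ/, /ʒ/.

lɔxpaʃxa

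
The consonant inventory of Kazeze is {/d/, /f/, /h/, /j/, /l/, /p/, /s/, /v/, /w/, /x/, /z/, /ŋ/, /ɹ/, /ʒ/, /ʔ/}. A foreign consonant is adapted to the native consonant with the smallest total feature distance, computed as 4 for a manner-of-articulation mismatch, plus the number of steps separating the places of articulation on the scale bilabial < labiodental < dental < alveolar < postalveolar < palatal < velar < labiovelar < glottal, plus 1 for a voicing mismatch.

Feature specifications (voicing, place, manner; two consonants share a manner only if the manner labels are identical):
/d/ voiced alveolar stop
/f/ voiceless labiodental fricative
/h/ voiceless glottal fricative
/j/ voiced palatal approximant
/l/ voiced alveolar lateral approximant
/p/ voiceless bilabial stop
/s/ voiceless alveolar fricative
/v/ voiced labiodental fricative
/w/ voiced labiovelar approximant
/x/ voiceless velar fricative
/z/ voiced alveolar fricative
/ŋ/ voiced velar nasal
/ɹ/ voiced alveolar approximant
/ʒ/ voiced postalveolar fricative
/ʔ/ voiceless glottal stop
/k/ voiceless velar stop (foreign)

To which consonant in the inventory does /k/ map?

/ʔ/ is closest: same manner (stop), place distance 2 (velar→glottal), same voicing; total 2. Next closest is /d/ at distance 4.

ʔ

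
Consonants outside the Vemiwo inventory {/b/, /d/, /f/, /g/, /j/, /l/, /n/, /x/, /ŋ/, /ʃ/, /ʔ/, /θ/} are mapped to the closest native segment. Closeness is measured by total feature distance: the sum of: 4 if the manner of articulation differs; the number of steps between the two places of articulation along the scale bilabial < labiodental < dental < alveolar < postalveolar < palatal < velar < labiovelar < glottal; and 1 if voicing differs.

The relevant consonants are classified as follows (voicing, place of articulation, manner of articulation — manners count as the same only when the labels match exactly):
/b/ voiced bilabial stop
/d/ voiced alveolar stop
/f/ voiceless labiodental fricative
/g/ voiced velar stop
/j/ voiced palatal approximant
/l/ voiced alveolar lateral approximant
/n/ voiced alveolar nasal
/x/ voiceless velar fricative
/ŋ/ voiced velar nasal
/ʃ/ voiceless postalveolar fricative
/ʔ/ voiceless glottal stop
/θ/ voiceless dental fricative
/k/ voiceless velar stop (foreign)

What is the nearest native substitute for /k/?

/g/ is closest: same manner (stop), place distance 0 (velar→velar), voicing differs (+1); total 1. Next closest is /ʔ/ at distance 2.

g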